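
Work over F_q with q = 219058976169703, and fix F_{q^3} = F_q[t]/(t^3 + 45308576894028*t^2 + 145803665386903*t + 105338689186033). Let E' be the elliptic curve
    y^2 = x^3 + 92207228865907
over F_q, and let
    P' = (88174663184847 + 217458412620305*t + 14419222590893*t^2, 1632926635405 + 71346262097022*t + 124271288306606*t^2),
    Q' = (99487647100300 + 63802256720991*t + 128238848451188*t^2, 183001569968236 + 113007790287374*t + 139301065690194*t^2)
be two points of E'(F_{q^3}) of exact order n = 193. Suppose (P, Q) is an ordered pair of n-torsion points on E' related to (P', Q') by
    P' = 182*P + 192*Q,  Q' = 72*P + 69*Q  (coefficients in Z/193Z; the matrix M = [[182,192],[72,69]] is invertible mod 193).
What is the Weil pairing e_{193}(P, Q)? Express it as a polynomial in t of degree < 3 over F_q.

150823952917031 + 124706608355262*t + 201057161608596*t^2

e_{193} is bilinear + alternating on E[193], so e_{193}(182*P + 192*Q, 72*P + 69*Q) = e_{193}(P,Q)^(182*69-192*72).
Hence e(P,Q) = e(P',Q')^{109} where 109 = 85^{-1} mod 193.
Build f_{193,P'} and f_{193,Q'} via the 8-bit ladder of 193=11000001_2; evaluate at shifted divisors; quotient in F_{219058976169703^3}.
f_P(D_Q)/f_Q(D_P) = 196934505756363 + 98278192758750*t + 212936496844462*t^2.
Finally e_{193}(P,Q) = 150823952917031 + 124706608355262*t + 201057161608596*t^2.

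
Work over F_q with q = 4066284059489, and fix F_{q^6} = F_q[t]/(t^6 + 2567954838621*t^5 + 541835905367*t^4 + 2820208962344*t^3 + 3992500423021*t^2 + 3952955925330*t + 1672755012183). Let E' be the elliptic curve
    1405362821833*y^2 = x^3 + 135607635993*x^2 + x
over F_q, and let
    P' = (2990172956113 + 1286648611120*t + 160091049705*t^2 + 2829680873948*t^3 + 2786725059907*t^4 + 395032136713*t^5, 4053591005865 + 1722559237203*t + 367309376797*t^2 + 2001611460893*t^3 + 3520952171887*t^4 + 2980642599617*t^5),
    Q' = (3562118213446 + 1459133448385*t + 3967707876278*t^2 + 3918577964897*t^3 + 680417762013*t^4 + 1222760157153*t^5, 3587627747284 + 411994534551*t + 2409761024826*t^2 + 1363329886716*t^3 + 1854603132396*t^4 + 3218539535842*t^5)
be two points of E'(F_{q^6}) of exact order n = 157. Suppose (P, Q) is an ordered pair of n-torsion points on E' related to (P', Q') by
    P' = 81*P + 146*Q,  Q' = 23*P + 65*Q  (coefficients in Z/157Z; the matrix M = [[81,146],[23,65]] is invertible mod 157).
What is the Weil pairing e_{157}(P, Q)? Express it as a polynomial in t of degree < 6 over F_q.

Under M = [[81,146],[23,65]] in GL_2(Z/157), e_{157}(P',Q') = e_{157}(P,Q)^(81*65-146*23 mod 157).
Inverting 23 mod 157: 41. Thus e_{157}(P,Q) = e(P',Q')^{41}.
Undo Montgomery via alpha=2441331508896, beta=1146681298718: (a',b')=(2306358903958,0) over F_{4066284059489}.
Miller loop for e_{157} over F_{4066284059489^6}: bits of 157 = 10011101; 7 double steps + 4 add steps, l/v at each.
f_P(D_Q)/f_Q(D_P) = 3414567192771 + 1544887551111*t + 3509434476973*t^2 + 3460710066297*t^3 + 3445337449082*t^4 + 2323923827447*t^5.
e_{157}(P,Q) = (3414567192771 + 1544887551111*t + 3509434476973*t^2 + 3460710066297*t^3 + 3445337449082*t^4 + 2323923827447*t^5)^{41} = 2249861542488 + 1107528426478*t + 1631591920338*t^2 + 2582874571078*t^3 + 447741845522*t^4 + 1373672221684*t^5.

2249861542488 + 1107528426478*t + 1631591920338*t^2 + 2582874571078*t^3 + 447741845522*t^4 + 1373672221684*t^5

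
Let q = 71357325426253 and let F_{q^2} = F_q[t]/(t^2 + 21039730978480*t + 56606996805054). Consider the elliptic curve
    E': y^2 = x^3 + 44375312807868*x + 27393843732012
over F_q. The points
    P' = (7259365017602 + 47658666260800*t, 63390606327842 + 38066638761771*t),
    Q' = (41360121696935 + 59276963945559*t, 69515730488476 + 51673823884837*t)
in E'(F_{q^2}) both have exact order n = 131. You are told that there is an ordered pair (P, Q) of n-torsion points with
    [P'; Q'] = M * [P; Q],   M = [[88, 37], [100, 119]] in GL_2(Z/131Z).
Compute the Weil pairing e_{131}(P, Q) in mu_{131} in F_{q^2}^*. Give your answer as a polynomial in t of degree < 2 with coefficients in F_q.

19612492742564 + 58252081233581*t

e_{131}(aP+bQ,cP+dQ) = e_{131}(P,Q)^(ad-bc); with (a,b,c,d)=(88,37,100,119) this gives the det-131 law.
det M = 88*119 - 37*100 = 6772 = 91 (mod 131); 91^{-1} = 36 (mod 131).
n = 131 = (10000011)_2 (8 bits, wt 3); accumulate f_{131,P'}(Q'+S)/f_{131,P'}(S) along the 7-step ladder.
Result: e(P',Q') = 33602337428679 + 13299448855710*t.
Hence e(P,Q) = 19612492742564 + 58252081233581*t in F_{71357325426253^2}^*.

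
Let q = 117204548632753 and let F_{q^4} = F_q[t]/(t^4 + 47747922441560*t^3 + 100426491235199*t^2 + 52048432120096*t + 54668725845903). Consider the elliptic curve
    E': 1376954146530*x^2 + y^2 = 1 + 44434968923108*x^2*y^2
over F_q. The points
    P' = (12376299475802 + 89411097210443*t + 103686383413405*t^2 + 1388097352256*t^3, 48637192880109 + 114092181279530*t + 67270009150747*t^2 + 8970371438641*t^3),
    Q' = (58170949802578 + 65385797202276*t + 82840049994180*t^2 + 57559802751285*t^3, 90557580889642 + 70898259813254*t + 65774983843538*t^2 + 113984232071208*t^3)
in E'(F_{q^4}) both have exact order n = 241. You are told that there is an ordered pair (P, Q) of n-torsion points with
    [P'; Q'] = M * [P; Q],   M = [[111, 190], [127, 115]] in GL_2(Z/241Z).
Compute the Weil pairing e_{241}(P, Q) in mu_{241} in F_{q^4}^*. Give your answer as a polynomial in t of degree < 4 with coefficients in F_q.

101724124839344 + 12367641005853*t + 102099549949843*t^2 + 16101923574718*t^3

Since e_{241}(P,P)=e_{241}(Q,Q)=1 and e_{241}(Q,P)=e_{241}(P,Q)^{-1}, expanding e_{241}(111*P + 190*Q,127*P + 115*Q) leaves e(P,Q)^det(M).
det(M) mod 241 = 203; its inverse in (Z/241)^* is 19 (check: 203*19 mod 241 = 1).
Edwards->Montgomery: u=(1+y)/(1-y), v=u/x -> 114596556573103v^2=u^3+62081988794860u^2+u; then x_W=47837770622232u+85771686266775: y^2=x^3+113021016968671.
Double-and-add over 11110001: 8-1 doublings, 5-1 additions; each step l_{T,T}/v_{2T} or l_{T,P'}/v at Q'+S for random S.
Miller gives e_{241}(P',Q') = 560630380960 + 26351954337137*t + 81529522892619*t^2 + 97423718397005*t^3 in F_{117204548632753^4}.
Hence e(P,Q) = 101724124839344 + 12367641005853*t + 102099549949843*t^2 + 16101923574718*t^3 in F_{117204548632753^4}^*.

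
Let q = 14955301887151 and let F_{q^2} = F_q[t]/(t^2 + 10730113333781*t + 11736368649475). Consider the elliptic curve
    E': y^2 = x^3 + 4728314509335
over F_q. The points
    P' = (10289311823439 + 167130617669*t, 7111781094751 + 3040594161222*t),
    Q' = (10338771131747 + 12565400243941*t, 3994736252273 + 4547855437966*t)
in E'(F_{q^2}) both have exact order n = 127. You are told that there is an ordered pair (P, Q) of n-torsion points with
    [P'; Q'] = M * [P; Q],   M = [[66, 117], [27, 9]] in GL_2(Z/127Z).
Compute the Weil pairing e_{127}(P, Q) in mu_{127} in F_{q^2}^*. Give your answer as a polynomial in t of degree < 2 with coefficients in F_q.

Alternating bilinearity on E[127] (values in mu_{127} in F_{14955301887151^2}) gives e(P',Q') = e(P,Q)^det(M).
det M = 66*9 - 117*27 = -2565 = 102 (mod 127); 102^{-1} = 66 (mod 127).
n = 127 = (1111111)_2 (7 bits, wt 7); accumulate f_{127,P'}(Q'+S)/f_{127,P'}(S) along the 6-step ladder.
Result: e(P',Q') = 6521239144107 + 6621055892241*t.
Finally e_{127}(P,Q) = 14255399708166 + 9436672774388*t.

14255399708166 + 9436672774388*t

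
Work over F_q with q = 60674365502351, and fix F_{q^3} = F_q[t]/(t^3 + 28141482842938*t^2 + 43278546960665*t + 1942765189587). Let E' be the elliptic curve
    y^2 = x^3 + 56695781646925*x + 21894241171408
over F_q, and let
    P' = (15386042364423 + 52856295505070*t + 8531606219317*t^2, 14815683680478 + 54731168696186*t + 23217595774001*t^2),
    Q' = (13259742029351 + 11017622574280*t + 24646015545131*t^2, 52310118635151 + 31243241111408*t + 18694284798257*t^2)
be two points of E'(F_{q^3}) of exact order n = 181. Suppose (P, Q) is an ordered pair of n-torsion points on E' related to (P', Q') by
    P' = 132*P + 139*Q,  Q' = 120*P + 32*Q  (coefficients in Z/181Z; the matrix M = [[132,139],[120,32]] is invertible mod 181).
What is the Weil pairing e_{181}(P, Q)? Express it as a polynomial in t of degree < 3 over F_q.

12585846604377 + 36847414105899*t + 12946230583688*t^2

e_{181} is bilinear + alternating on E[181], so e_{181}(132*P + 139*Q, 120*P + 32*Q) = e_{181}(P,Q)^(132*32-139*120).
So e_{181}(P,Q) = e_{181}(P',Q')^{11}, since 33*11 = 1 mod 181.
n = 181 = (10110101)_2 (8 bits, wt 5); accumulate f_{181,P'}(Q'+S)/f_{181,P'}(S) along the 7-step ladder.
Miller gives e_{181}(P',Q') = 5470053487846 + 25476722244201*t + 14688292117002*t^2 in F_{60674365502351^3}.
Finally e_{181}(P,Q) = 12585846604377 + 36847414105899*t + 12946230583688*t^2.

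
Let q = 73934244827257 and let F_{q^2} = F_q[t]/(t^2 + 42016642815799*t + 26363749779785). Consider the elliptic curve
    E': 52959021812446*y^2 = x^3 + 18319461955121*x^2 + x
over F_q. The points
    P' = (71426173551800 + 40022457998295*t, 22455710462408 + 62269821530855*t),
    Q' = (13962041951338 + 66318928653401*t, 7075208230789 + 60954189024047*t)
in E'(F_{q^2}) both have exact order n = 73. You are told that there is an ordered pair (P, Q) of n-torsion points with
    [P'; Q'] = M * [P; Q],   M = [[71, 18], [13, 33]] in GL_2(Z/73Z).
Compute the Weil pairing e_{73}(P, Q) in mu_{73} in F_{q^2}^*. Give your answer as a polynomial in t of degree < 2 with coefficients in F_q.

66609537688827 + 62242095386283*t

Alternating bilinearity on E[73] (values in mu_{73} in F_{73934244827257^2}) gives e(P',Q') = e(P,Q)^det(M).
Hence e(P,Q) = e(P',Q')^{9} where 9 = 65^{-1} mod 73.
Undo Montgomery via alpha=61436005449681, beta=29445968162412: (a',b')=(68213663724065,57227368002819) over F_{73934244827257}.
7-bit Miller (1001001) on E'/F_{73934244827257} with a'=68213663724065, b'=57227368002819: accumulate tangent/chord ratios at Q'+S and P'+S'.
So e_{73}(P',Q') = 63593787556411 + 13037562387622*t.
e_{73}(P,Q) = (63593787556411 + 13037562387622*t)^{9} = 66609537688827 + 62242095386283*t.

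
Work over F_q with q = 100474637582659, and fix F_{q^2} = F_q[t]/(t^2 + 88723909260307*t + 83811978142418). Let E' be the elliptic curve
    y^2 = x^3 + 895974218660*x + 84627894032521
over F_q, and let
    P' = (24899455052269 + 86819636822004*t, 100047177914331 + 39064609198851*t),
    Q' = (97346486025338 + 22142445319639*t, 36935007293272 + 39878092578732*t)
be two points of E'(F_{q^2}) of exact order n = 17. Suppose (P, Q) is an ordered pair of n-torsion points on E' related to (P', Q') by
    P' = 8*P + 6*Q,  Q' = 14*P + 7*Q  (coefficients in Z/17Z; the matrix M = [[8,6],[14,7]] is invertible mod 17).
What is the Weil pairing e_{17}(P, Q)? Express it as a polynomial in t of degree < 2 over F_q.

Under M = [[8,6],[14,7]] in GL_2(Z/17), e_{17}(P',Q') = e_{17}(P,Q)^(8*7-6*14 mod 17).
So e_{17}(P,Q) = e_{17}(P',Q')^{3}, since 6*3 = 1 mod 17.
Build f_{17,P'} and f_{17,Q'} via the 5-bit ladder of 17=10001_2; evaluate at shifted divisors; quotient in F_{100474637582659^2}.
e_{17}(P',Q') = 98881372071826 + 49968250911200*t.
Raise to 3: e(P,Q) = 16253846259171 + 90689447569198*t in mu_{17}.

16253846259171 + 90689447569198*t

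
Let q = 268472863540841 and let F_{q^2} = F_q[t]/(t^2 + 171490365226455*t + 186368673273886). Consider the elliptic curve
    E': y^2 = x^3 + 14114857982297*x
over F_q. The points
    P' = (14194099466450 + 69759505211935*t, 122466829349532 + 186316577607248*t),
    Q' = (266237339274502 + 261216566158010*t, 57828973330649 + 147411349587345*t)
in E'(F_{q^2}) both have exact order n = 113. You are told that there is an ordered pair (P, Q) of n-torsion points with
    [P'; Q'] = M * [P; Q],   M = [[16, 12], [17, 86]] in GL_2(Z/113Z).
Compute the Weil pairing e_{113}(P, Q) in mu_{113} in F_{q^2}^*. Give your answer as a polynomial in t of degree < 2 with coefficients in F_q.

169403956309484 + 229240351884787*t

Since e_{113}(P,P)=e_{113}(Q,Q)=1 and e_{113}(Q,P)=e_{113}(P,Q)^{-1}, expanding e_{113}(16*P + 12*Q,17*P + 86*Q) leaves e(P,Q)^det(M).
det(M) mod 113 = 42; its inverse in (Z/113)^* is 35 (check: 42*35 mod 113 = 1).
Run Miller on y^2=x^3+14114857982297*x over F_{268472863540841}: ladder 1110001 (7 bits); e = f_P(D_Q)/f_Q(D_P).
e_{113}(P',Q') = 62427093022197 + 135811245369699*t.
Hence e(P,Q) = 169403956309484 + 229240351884787*t in F_{268472863540841^2}^*.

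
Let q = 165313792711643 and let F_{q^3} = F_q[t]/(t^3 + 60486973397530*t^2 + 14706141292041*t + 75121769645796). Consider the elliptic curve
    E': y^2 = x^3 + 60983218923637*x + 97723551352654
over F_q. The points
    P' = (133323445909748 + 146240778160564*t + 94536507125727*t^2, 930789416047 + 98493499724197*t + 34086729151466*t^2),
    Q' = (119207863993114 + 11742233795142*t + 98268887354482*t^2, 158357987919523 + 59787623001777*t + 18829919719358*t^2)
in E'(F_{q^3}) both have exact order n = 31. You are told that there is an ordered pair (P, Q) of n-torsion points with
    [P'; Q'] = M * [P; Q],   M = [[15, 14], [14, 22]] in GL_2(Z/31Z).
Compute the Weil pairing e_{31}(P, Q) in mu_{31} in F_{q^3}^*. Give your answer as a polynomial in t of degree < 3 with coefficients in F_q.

The 31-Weil pairing on E[31] over F_{165313792711643} is alternating-bilinear: e_{31}(P',Q') = e_{31}(P,Q)^det(M).
Inverting 10 mod 31: 28. Thus e_{31}(P,Q) = e(P',Q')^{28}.
Build f_{31,P'} and f_{31,Q'} via the 5-bit ladder of 31=11111_2; evaluate at shifted divisors; quotient in F_{165313792711643^3}.
e_{31}(P',Q') = 31844087426978 + 72175151996966*t + 73995012981463*t^2.
(31844087426978 + 72175151996966*t + 73995012981463*t^2)^{28} mod (165313792711643,f) = 79431481660203 + 63069139958827*t + 23292297185866*t^2.

79431481660203 + 63069139958827*t + 23292297185866*t^2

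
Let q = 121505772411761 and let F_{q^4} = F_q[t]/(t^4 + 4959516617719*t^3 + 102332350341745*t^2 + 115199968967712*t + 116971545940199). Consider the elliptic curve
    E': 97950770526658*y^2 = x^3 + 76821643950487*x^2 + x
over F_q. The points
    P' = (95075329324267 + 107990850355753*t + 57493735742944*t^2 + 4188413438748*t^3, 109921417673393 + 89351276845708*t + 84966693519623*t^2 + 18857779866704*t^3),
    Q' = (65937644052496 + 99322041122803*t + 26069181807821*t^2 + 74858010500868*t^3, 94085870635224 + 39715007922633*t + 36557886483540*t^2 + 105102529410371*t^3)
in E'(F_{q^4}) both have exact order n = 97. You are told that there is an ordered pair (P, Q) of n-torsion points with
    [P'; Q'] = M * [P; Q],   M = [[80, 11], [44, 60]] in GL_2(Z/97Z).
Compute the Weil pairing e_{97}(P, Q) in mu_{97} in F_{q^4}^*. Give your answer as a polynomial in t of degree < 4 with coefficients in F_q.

e_{97}(aP+bQ,cP+dQ) = e_{97}(P,Q)^(ad-bc); with (a,b,c,d)=(80,11,44,60) this gives the det-97 law.
det M = 80*60 - 11*44 = 4316 = 48 (mod 97); 48^{-1} = 95 (mod 97).
(x,y)|->(14131065182829x+81540380324779,14131065182829y) sends E' to y^2=x^3+45346214808982*x+17618188386228.
Run Miller on y^2=x^3+45346214808982*x+17618188386228 over F_{121505772411761}: ladder 1100001 (7 bits); e = f_P(D_Q)/f_Q(D_P).
Result: e(P',Q') = 114622118160396 + 57921461436625*t + 111851056991844*t^2 + 72162040672871*t^3.
e_{97}(P,Q) = (114622118160396 + 57921461436625*t + 111851056991844*t^2 + 72162040672871*t^3)^{95} = 111924384700383 + 67779020544962*t + 47853595675952*t^2 + 109853644149360*t^3.

111924384700383 + 67779020544962*t + 47853595675952*t^2 + 109853644149360*t^3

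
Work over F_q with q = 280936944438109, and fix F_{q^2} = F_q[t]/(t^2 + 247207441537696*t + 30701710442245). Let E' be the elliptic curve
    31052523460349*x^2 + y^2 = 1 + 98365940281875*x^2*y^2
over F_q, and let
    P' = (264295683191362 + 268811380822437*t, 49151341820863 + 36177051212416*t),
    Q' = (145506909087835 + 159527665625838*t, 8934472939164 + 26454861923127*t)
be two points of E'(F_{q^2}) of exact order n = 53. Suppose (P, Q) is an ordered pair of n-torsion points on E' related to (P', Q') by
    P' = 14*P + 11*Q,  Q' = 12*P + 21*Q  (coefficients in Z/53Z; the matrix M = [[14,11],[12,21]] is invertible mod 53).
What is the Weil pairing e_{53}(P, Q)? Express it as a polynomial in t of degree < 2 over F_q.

122412728519275 + 278168068469750*t

e_{53}(aP+bQ,cP+dQ) = e_{53}(P,Q)^(ad-bc); with (a,b,c,d)=(14,11,12,21) this gives the det-53 law.
Hence e(P,Q) = e(P',Q')^{18} where 18 = 3^{-1} mod 53.
Map (x,y)_Ed via u=(1+y)/(1-y), v=(1+y)/((1-y)x) to Montgomery A=49880952566681,B=211484071800090; then to (a',b')=(55641774775580,181507484818664).
Miller loop for e_{53} over F_{280936944438109^2}: bits of 53 = 110101; 5 double steps + 3 add steps, l/v at each.
Result: e(P',Q') = 168685397672798 + 247578419483275*t.
Raise to 18: e(P,Q) = 122412728519275 + 278168068469750*t in mu_{53}.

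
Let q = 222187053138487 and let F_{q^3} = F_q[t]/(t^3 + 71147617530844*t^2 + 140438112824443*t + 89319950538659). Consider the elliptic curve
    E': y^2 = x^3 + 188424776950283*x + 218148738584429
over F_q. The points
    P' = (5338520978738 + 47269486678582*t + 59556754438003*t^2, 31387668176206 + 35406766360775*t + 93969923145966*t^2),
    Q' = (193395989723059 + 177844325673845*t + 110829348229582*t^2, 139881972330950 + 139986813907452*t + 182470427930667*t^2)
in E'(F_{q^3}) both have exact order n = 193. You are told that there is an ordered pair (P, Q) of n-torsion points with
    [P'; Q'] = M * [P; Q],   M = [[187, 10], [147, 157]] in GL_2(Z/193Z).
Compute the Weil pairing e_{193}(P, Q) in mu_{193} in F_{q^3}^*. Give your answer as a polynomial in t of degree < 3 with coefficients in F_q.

129592821756130 + 31770684609879*t + 168414269838353*t^2

Alternating bilinearity on E[193] (values in mu_{193} in F_{222187053138487^3}) gives e(P',Q') = e(P,Q)^det(M).
187*157 - 10*147 = 27889; reduced mod 193: det = 97, inverse 2.
Miller loop for e_{193} over F_{222187053138487^3}: bits of 193 = 11000001; 7 double steps + 2 add steps, l/v at each.
The quotient is 173502457939593 + 38172615323179*t + 41118065686326*t^2.
Hence e(P,Q) = 129592821756130 + 31770684609879*t + 168414269838353*t^2 in F_{222187053138487^3}^*.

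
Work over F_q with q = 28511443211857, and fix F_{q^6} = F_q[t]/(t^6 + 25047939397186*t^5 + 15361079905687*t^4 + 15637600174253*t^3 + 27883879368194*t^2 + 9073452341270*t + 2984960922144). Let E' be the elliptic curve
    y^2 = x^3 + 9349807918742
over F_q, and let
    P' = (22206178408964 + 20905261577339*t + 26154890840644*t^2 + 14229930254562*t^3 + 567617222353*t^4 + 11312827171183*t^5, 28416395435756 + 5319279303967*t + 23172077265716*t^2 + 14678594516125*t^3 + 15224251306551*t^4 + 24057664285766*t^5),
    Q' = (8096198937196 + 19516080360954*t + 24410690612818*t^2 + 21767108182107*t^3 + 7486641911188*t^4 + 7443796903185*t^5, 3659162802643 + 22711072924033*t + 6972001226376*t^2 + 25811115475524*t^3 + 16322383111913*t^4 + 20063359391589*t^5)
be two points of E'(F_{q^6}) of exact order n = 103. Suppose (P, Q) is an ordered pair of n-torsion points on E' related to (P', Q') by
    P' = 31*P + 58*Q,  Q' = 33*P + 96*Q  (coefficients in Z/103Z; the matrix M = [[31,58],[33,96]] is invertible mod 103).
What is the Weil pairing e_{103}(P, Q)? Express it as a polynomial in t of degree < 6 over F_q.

14511856530710 + 21063290825666*t + 27323805083342*t^2 + 28163837537058*t^3 + 12479672707955*t^4 + 3389015119714*t^5

e_{103} is bilinear + alternating on E[103], so e_{103}(31*P + 58*Q, 33*P + 96*Q) = e_{103}(P,Q)^(31*96-58*33).
31*96 - 58*33 = 1062; reduced mod 103: det = 32, inverse 29.
Run Miller on y^2=x^3+9349807918742 over F_{28511443211857}: ladder 1100111 (7 bits); e = f_P(D_Q)/f_Q(D_P).
The quotient is 15013225576 + 19345974935876*t + 3336253540553*t^2 + 25797554731592*t^3 + 5728516872131*t^4 + 21451935898500*t^5.
(15013225576 + 19345974935876*t + 3336253540553*t^2 + 25797554731592*t^3 + 5728516872131*t^4 + 21451935898500*t^5)^{29} mod (28511443211857,f) = 14511856530710 + 21063290825666*t + 27323805083342*t^2 + 28163837537058*t^3 + 12479672707955*t^4 + 3389015119714*t^5.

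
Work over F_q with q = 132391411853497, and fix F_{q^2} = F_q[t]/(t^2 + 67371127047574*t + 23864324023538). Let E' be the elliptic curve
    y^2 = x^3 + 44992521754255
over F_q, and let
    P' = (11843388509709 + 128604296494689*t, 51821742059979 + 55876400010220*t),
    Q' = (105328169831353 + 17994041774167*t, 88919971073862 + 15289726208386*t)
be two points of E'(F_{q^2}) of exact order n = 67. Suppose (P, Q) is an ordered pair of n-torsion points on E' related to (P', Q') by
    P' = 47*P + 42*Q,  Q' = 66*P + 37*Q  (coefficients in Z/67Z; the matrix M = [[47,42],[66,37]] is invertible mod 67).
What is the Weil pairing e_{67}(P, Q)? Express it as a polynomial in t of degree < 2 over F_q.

16604660616839 + 26771489147433*t

The 67-Weil pairing on E[67] over F_{132391411853497} is alternating-bilinear: e_{67}(P',Q') = e_{67}(P,Q)^det(M).
47*37 - 42*66 = -1033; reduced mod 67: det = 39, inverse 55.
Run Miller on y^2=x^3+44992521754255 over F_{132391411853497}: ladder 1000011 (7 bits); e = f_P(D_Q)/f_Q(D_P).
So e_{67}(P',Q') = 74634943204016 + 80645462659158*t.
Raise to 55: e(P,Q) = 16604660616839 + 26771489147433*t in mu_{67}.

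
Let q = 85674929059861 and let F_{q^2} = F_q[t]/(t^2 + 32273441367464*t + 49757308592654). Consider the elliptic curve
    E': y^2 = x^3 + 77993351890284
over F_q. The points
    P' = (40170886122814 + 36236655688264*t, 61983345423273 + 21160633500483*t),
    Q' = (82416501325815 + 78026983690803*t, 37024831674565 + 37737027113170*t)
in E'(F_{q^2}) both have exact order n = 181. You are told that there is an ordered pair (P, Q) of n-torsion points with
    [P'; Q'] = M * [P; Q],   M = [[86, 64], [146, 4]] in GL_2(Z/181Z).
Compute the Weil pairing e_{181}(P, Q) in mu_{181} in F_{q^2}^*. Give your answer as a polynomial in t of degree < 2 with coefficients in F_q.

e_{181} is bilinear + alternating on E[181], so e_{181}(86*P + 64*Q, 146*P + 4*Q) = e_{181}(P,Q)^(86*4-64*146).
det M = 86*4 - 64*146 = -9000 = 50 (mod 181); 50^{-1} = 105 (mod 181).
Build f_{181,P'} and f_{181,Q'} via the 8-bit ladder of 181=10110101_2; evaluate at shifted divisors; quotient in F_{85674929059861^2}.
So e_{181}(P',Q') = 36592483888638 + 25662519608673*t.
Hence e(P,Q) = 36802194854016 + 41936741176207*t in F_{85674929059861^2}^*.

36802194854016 + 41936741176207*t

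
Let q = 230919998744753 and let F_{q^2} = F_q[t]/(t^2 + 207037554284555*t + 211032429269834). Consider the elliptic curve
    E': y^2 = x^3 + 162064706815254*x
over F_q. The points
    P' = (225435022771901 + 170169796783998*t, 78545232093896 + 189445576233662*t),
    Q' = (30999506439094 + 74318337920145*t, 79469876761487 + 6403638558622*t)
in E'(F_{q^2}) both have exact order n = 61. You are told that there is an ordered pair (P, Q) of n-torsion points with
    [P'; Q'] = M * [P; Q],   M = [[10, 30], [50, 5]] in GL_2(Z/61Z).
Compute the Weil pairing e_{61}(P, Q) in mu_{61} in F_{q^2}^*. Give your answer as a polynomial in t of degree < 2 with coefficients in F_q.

The 61-Weil pairing on E[61] over F_{230919998744753} is alternating-bilinear: e_{61}(P',Q') = e_{61}(P,Q)^det(M).
Hence e(P,Q) = e(P',Q')^{48} where 48 = 14^{-1} mod 61.
Miller loop for e_{61} over F_{230919998744753^2}: bits of 61 = 111101; 5 double steps + 4 add steps, l/v at each.
Miller gives e_{61}(P',Q') = 33733296810237 + 28775087344643*t in F_{230919998744753^2}.
e_{61}(P,Q) = (33733296810237 + 28775087344643*t)^{48} = 31188458320133 + 51159668372060*t.

31188458320133 + 51159668372060*t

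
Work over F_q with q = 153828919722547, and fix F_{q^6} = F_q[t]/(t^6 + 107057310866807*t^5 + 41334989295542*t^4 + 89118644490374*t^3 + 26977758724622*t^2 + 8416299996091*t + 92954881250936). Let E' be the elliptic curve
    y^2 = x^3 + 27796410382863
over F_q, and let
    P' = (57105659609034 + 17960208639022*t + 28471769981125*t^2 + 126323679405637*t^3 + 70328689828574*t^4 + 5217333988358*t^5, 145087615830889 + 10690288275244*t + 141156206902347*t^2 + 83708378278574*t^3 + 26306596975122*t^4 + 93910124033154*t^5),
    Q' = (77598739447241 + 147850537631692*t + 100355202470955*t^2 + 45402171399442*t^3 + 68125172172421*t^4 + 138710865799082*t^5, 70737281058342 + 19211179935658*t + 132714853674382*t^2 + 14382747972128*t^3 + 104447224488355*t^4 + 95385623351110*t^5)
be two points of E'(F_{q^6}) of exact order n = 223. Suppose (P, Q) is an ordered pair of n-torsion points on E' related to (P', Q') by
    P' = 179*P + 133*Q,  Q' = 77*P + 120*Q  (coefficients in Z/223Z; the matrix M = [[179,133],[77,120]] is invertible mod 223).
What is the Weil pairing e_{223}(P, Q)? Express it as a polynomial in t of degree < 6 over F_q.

e_{223} is bilinear + alternating on E[223], so e_{223}(179*P + 133*Q, 77*P + 120*Q) = e_{223}(P,Q)^(179*120-133*77).
Hence e(P,Q) = e(P',Q')^{218} where 218 = 89^{-1} mod 223.
n = 223 = (11011111)_2 (8 bits, wt 7); accumulate f_{223,P'}(Q'+S)/f_{223,P'}(S) along the 7-step ladder.
f_P(D_Q)/f_Q(D_P) = 43386049674002 + 46334076052125*t + 110870013076007*t^2 + 110570152741736*t^3 + 22370544246007*t^4 + 110326405091162*t^5.
Hence e(P,Q) = 23383081120870 + 72544188496020*t + 50168844417671*t^2 + 11326799340303*t^3 + 127589342179853*t^4 + 30244665474150*t^5 in F_{153828919722547^6}^*.

23383081120870 + 72544188496020*t + 50168844417671*t^2 + 11326799340303*t^3 + 127589342179853*t^4 + 30244665474150*t^5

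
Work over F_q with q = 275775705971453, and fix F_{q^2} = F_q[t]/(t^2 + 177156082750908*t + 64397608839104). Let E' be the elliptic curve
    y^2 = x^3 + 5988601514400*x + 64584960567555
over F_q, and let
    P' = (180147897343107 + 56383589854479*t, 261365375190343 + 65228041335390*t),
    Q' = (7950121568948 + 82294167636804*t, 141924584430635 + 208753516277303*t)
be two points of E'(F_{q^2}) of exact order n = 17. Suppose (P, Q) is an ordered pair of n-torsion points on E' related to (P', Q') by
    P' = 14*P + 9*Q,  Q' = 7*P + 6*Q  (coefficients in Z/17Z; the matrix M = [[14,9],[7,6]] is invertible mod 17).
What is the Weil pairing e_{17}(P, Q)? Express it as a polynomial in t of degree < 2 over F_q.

The 17-Weil pairing on E[17] over F_{275775705971453} is alternating-bilinear: e_{17}(P',Q') = e_{17}(P,Q)^det(M).
det M = 14*6 - 9*7 = 21 = 4 (mod 17); 4^{-1} = 13 (mod 17).
Miller loop for e_{17} over F_{275775705971453^2}: bits of 17 = 10001; 4 double steps + 1 add steps, l/v at each.
So e_{17}(P',Q') = 92801846014352 + 92770734767828*t.
Raise to 13: e(P,Q) = 11590976948370 + 244999213451453*t in mu_{17}.

11590976948370 + 244999213451453*t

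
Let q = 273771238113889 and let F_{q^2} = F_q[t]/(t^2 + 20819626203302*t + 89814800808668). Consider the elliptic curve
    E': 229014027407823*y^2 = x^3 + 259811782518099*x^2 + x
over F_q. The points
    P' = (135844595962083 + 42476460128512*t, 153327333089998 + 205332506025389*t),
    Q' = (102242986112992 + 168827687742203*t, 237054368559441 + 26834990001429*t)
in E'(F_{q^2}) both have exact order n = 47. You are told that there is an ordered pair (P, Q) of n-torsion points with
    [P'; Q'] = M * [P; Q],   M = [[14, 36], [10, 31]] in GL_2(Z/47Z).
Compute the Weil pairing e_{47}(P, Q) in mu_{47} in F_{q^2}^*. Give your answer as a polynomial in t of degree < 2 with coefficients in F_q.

205108241361099 + 240689497320817*t

Since e_{47}(P,P)=e_{47}(Q,Q)=1 and e_{47}(Q,P)=e_{47}(P,Q)^{-1}, expanding e_{47}(14*P + 36*Q,10*P + 31*Q) leaves e(P,Q)^det(M).
14*31 - 36*10 = 74; reduced mod 47: det = 27, inverse 7.
Undo Montgomery via alpha=157239803910602, beta=61688391979617: (a',b')=(154992504667332,220858107519754) over F_{273771238113889}.
6-bit Miller (101111) on E'/F_{273771238113889} with a'=154992504667332, b'=220858107519754: accumulate tangent/chord ratios at Q'+S and P'+S'.
Miller gives e_{47}(P',Q') = 130993833616849 + 159788443068571*t in F_{273771238113889^2}.
(130993833616849 + 159788443068571*t)^{7} mod (273771238113889,f) = 205108241361099 + 240689497320817*t.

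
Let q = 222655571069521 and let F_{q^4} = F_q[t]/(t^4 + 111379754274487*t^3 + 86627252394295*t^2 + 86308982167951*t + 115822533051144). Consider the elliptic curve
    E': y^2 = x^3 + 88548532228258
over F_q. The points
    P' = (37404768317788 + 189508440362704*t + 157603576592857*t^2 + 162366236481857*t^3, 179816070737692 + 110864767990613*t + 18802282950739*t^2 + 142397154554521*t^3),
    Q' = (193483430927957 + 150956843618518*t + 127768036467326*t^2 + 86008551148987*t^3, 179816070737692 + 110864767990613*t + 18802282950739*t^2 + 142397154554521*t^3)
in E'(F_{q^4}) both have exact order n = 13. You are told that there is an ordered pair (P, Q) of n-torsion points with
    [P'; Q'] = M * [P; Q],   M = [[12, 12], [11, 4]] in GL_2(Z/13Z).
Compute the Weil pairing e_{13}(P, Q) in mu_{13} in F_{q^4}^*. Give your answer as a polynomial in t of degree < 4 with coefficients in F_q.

Under M = [[12,12],[11,4]] in GL_2(Z/13), e_{13}(P',Q') = e_{13}(P,Q)^(12*4-12*11 mod 13).
det(M) mod 13 = 7; its inverse in (Z/13)^* is 2 (check: 7*2 mod 13 = 1).
Run Miller on y^2=x^3+88548532228258 over F_{222655571069521}: ladder 1101 (4 bits); e = f_P(D_Q)/f_Q(D_P).
So e_{13}(P',Q') = 126990255692712 + 196389948520219*t + 10908296332674*t^2 + 8754708176504*t^3.
Raise to 2: e(P,Q) = 45252331397473 + 108067716233518*t + 122141701531797*t^2 + 188805329856347*t^3 in mu_{13}.

45252331397473 + 108067716233518*t + 122141701531797*t^2 + 188805329856347*t^3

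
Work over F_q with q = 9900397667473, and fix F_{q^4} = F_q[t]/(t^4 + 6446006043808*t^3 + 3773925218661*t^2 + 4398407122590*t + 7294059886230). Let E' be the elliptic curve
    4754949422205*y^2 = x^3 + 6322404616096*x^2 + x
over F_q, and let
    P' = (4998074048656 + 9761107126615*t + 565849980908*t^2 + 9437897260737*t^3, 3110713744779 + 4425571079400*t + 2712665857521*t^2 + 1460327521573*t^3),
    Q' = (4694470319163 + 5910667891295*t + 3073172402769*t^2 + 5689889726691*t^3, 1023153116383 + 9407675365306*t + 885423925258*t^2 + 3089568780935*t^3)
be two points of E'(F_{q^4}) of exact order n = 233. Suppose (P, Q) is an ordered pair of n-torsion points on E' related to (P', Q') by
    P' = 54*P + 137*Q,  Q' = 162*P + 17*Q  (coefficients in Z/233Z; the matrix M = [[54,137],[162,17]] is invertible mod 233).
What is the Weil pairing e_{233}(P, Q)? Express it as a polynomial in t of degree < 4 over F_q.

4415972456003 + 2062972098935*t + 9393846776328*t^2 + 3475700403646*t^3

Alternating bilinearity on E[233] (values in mu_{233} in F_{9900397667473^4}) gives e(P',Q') = e(P,Q)^det(M).
Inverting 160 mod 233: 150. Thus e_{233}(P,Q) = e(P',Q')^{150}.
Set x_W=3437823687379*u+3613184924409, y_W=3437823687379*v; then E': y_W^2=x_W^3+5201045732101*x_W+55694016963.
Double-and-add over 11101001: 8-1 doublings, 5-1 additions; each step l_{T,T}/v_{2T} or l_{T,P'}/v at Q'+S for random S.
So e_{233}(P',Q') = 9811517463898 + 6516028784731*t + 2539096879907*t^2 + 8669531702176*t^3.
e_{233}(P,Q) = (9811517463898 + 6516028784731*t + 2539096879907*t^2 + 8669531702176*t^3)^{150} = 4415972456003 + 2062972098935*t + 9393846776328*t^2 + 3475700403646*t^3.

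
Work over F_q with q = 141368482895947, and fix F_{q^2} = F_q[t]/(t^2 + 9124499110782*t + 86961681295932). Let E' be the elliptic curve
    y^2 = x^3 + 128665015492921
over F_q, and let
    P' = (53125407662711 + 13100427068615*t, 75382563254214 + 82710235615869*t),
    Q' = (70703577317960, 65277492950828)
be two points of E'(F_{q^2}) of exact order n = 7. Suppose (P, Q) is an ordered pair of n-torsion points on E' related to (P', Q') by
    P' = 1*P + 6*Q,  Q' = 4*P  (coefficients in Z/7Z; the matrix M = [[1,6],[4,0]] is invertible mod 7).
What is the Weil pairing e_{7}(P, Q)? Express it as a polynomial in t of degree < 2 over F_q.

23230201293417 + 57543686254786*t

Since e_{7}(P,P)=e_{7}(Q,Q)=1 and e_{7}(Q,P)=e_{7}(P,Q)^{-1}, expanding e_{7}(1*P + 6*Q,4*P) leaves e(P,Q)^det(M).
So e_{7}(P,Q) = e_{7}(P',Q')^{2}, since 4*2 = 1 mod 7.
Miller loop for e_{7} over F_{141368482895947^2}: bits of 7 = 111; 2 double steps + 2 add steps, l/v at each.
Result: e(P',Q') = 109403680257847 + 77247641069400*t.
Hence e(P,Q) = 23230201293417 + 57543686254786*t in F_{141368482895947^2}^*.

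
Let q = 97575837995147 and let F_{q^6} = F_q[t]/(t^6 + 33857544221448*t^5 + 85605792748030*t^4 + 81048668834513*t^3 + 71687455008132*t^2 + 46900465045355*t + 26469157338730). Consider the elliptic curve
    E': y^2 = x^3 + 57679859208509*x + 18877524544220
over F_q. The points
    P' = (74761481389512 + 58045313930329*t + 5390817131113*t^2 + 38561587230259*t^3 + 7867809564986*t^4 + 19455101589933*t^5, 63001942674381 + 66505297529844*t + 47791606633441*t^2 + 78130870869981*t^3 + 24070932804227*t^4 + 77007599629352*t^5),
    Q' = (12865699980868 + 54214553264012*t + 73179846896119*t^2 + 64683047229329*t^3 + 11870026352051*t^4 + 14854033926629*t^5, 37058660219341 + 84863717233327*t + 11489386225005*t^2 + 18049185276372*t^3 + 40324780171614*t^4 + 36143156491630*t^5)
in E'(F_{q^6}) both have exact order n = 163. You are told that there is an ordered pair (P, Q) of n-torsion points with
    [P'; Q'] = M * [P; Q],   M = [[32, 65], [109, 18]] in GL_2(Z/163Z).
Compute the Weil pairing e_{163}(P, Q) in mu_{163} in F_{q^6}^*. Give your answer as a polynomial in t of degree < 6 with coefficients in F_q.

The 163-Weil pairing on E[163] over F_{97575837995147} is alternating-bilinear: e_{163}(P',Q') = e_{163}(P,Q)^det(M).
So e_{163}(P,Q) = e_{163}(P',Q')^{89}, since 11*89 = 1 mod 163.
n = 163 = (10100011)_2 (8 bits, wt 4); accumulate f_{163,P'}(Q'+S)/f_{163,P'}(S) along the 7-step ladder.
e_{163}(P',Q') = 17064914367580 + 63454160550910*t + 46715274748896*t^2 + 24613413317245*t^3 + 10738549652220*t^4 + 83680522301242*t^5.
Raise to 89: e(P,Q) = 55800272946347 + 72651133738900*t + 16357245679809*t^2 + 71785125423380*t^3 + 71425990584489*t^4 + 87790342200854*t^5 in mu_{163}.

55800272946347 + 72651133738900*t + 16357245679809*t^2 + 71785125423380*t^3 + 71425990584489*t^4 + 87790342200854*t^5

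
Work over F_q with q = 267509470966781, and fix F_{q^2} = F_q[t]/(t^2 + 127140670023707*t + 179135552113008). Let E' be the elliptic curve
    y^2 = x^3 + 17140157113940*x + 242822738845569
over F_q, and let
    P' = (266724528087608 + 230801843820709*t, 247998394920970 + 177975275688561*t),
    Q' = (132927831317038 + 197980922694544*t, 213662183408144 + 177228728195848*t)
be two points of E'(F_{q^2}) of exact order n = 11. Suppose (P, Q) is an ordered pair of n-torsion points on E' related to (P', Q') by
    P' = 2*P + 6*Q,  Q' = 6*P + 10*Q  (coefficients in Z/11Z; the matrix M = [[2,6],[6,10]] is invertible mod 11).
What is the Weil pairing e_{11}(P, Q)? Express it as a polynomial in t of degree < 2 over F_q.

183228922004285 + 181739681262469*t

Under M = [[2,6],[6,10]] in GL_2(Z/11), e_{11}(P',Q') = e_{11}(P,Q)^(2*10-6*6 mod 11).
Inverting 6 mod 11: 2. Thus e_{11}(P,Q) = e(P',Q')^{2}.
Build f_{11,P'} and f_{11,Q'} via the 4-bit ladder of 11=1011_2; evaluate at shifted divisors; quotient in F_{267509470966781^2}.
So e_{11}(P',Q') = 196032222292716 + 169134676767921*t.
Thus e_{11}(P,Q) = 183228922004285 + 181739681262469*t.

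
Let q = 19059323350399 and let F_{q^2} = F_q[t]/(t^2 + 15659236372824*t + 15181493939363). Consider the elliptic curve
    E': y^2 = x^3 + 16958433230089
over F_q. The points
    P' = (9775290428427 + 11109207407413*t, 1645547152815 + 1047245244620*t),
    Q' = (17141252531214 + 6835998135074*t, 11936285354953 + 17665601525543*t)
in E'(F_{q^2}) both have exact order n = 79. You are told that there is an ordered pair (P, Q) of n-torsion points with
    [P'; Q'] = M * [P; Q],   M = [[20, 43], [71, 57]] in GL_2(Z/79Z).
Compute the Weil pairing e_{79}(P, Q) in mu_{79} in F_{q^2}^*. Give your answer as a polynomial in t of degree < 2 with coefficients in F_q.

11939901727662 + 953370703154*t

e_{79}(aP+bQ,cP+dQ) = e_{79}(P,Q)^(ad-bc); with (a,b,c,d)=(20,43,71,57) this gives the det-79 law.
det M = 20*57 - 43*71 = -1913 = 62 (mod 79); 62^{-1} = 65 (mod 79).
7-bit Miller (1001111) on E'/F_{19059323350399} with a'=0, b'=16958433230089: accumulate tangent/chord ratios at Q'+S and P'+S'.
The quotient is 8142458671935 + 10147745116444*t.
(8142458671935 + 10147745116444*t)^{65} mod (19059323350399,f) = 11939901727662 + 953370703154*t.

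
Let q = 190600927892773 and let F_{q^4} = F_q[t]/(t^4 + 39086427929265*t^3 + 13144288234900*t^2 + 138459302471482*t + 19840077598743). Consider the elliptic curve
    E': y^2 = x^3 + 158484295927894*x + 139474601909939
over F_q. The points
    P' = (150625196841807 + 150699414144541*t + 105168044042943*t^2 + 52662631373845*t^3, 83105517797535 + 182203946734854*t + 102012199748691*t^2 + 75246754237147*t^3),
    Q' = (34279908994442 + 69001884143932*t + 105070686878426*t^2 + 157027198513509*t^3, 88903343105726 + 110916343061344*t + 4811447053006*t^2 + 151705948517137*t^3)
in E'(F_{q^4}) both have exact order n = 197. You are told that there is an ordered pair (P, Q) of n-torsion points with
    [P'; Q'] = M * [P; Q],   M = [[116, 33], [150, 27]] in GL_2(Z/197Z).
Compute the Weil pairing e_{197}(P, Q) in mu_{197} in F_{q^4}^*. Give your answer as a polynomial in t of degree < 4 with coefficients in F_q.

Alternating bilinearity on E[197] (values in mu_{197} in F_{190600927892773^4}) gives e(P',Q') = e(P,Q)^det(M).
det(M) mod 197 = 152; its inverse in (Z/197)^* is 35 (check: 152*35 mod 197 = 1).
Double-and-add over 11000101: 8-1 doublings, 4-1 additions; each step l_{T,T}/v_{2T} or l_{T,P'}/v at Q'+S for random S.
So e_{197}(P',Q') = 132643139444299 + 181001808418884*t + 7371216384743*t^2 + 20459324701160*t^3.
Thus e_{197}(P,Q) = 77786871382525 + 103324985597097*t + 68695131261437*t^2 + 104413863025556*t^3.

77786871382525 + 103324985597097*t + 68695131261437*t^2 + 104413863025556*t^3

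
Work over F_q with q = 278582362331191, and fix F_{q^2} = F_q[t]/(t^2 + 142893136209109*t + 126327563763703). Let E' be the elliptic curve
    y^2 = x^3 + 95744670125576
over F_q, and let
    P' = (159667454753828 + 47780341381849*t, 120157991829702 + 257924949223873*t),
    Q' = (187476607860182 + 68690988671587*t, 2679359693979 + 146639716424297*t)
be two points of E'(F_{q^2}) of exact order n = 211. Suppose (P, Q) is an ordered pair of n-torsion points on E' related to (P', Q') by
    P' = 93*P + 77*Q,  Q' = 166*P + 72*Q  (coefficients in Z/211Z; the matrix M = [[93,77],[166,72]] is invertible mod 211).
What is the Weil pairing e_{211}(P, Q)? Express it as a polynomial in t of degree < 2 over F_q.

The 211-Weil pairing on E[211] over F_{278582362331191} is alternating-bilinear: e_{211}(P',Q') = e_{211}(P,Q)^det(M).
So e_{211}(P,Q) = e_{211}(P',Q')^{32}, since 33*32 = 1 mod 211.
Build f_{211,P'} and f_{211,Q'} via the 8-bit ladder of 211=11010011_2; evaluate at shifted divisors; quotient in F_{278582362331191^2}.
Miller gives e_{211}(P',Q') = 186053045848706 + 106235541450030*t in F_{278582362331191^2}.
Hence e(P,Q) = 249445450501263 + 8601261118262*t in F_{278582362331191^2}^*.

249445450501263 + 8601261118262*t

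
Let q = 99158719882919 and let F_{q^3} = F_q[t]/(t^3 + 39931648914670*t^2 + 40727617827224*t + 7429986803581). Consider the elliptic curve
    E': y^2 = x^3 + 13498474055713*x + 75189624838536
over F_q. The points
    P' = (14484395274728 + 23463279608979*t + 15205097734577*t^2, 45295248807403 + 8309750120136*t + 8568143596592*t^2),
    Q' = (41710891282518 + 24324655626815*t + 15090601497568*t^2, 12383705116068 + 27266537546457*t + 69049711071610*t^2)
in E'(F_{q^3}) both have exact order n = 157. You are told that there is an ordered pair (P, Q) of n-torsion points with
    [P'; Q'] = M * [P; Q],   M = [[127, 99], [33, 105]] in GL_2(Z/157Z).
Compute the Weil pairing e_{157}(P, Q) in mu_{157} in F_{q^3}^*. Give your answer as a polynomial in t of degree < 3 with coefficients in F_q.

35952239242977 + 29117006474844*t + 66030360199340*t^2

Under M = [[127,99],[33,105]] in GL_2(Z/157), e_{157}(P',Q') = e_{157}(P,Q)^(127*105-99*33 mod 157).
Hence e(P,Q) = e(P',Q')^{55} where 55 = 20^{-1} mod 157.
Build f_{157,P'} and f_{157,Q'} via the 8-bit ladder of 157=10011101_2; evaluate at shifted divisors; quotient in F_{99158719882919^3}.
f_P(D_Q)/f_Q(D_P) = 59175535634528 + 44511404132235*t + 25826312201046*t^2.
Finally e_{157}(P,Q) = 35952239242977 + 29117006474844*t + 66030360199340*t^2.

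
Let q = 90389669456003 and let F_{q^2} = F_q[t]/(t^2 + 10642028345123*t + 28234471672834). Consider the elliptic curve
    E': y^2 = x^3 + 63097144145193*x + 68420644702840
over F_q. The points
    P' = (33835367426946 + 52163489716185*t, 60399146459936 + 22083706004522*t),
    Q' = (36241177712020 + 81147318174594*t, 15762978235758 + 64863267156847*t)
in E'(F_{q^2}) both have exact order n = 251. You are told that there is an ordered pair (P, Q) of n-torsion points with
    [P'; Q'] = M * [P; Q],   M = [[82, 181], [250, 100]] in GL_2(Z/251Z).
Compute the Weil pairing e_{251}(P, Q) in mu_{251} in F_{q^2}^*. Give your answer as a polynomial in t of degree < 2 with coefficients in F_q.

e_{251} is bilinear + alternating on E[251], so e_{251}(82*P + 181*Q, 250*P + 100*Q) = e_{251}(P,Q)^(82*100-181*250).
82*100 - 181*250 = -37050; reduced mod 251: det = 98, inverse 146.
8-bit Miller (11111011) on E'/F_{90389669456003} with a'=63097144145193, b'=68420644702840: accumulate tangent/chord ratios at Q'+S and P'+S'.
So e_{251}(P',Q') = 26585383763357 + 31305449857672*t.
Thus e_{251}(P,Q) = 76874965394810 + 80205894555590*t.

76874965394810 + 80205894555590*t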